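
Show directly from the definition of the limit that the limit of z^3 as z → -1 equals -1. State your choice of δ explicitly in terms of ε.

δ = min(1, ε/7)

Let ε > 0 be given. We seek δ > 0 with 0 < |z + 1| < δ ⇒ |z^3 + 1| < ε.
Factor: z^3 + 1 = (z + 1)(z^2 - z + 1), so |z^3 + 1| = |z + 1|·|z^2 - z + 1|.
Impose δ ≤ 1 so that |z| < 2; then |z^2 - z + 1| ≤ 7.
Hence |z^3 + 1| ≤ 7|z + 1|, which is < ε once |z + 1| < ε/7.
Take δ = min(1, ε/7). If 0 < |z + 1| < δ then both bounds hold and |z^3 + 1| ≤ 7|z + 1| < 7·(ε/7) = ε.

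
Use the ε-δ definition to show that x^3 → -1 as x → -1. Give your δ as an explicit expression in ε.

Fix ε > 0. We seek δ > 0 with 0 < |x + 1| < δ ⇒ |x^3 + 1| < ε.
Factor: x^3 + 1 = (x + 1)(x^2 - x + 1), so |x^3 + 1| = |x + 1|·|x^2 - x + 1|.
Impose δ ≤ 1 so that |x| < 2; then |x^2 - x + 1| ≤ 7.
Hence |x^3 + 1| ≤ 7|x + 1|, which is < ε once |x + 1| < ε/7.
Take δ = min(1, ε/7). If 0 < |x + 1| < δ then both bounds hold and |x^3 + 1| ≤ 7|x + 1| < 7·(ε/7) = ε.

δ = min(1, ε/7)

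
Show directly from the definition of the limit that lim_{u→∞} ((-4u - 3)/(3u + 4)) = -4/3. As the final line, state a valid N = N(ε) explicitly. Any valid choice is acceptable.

N = (7/9)/ε

Fix ε > 0. We seek N > 0 such that u > N implies |(-4u - 3)/(3u + 4) + 4/3| < ε.
(-4u - 3)/(3u + 4) + 4/3 = (3(-4u - 3) − (-4)(3u + 4)) / (3(3u + 4)) = 7/(3(3u + 4)).
For u > 0 we have 3u + 4 > 3u, so |(-4u - 3)/(3u + 4) + 4/3| = 7/(3(3u + 4)) < 7/(3·3u) = (7/9)/u.
Thus |(-4u - 3)/(3u + 4) + 4/3| < ε whenever u > (7/9)/ε.
Take N = (7/9)/ε. If u > N then |(-4u - 3)/(3u + 4) + 4/3| < (7/9)/u < ε.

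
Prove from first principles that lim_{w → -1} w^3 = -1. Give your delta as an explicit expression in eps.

delta = min(1, eps/7)

Suppose eps > 0. We seek delta > 0 with 0 < |w + 1| < delta ⇒ |w^3 + 1| < eps.
Factor: w^3 + 1 = (w + 1)(w^2 - w + 1), so |w^3 + 1| = |w + 1|·|w^2 - w + 1|.
Restrict delta ≤ 1. Then |w + 1| < 1 gives |w| < 2, so by the triangle inequality |w^2 - w + 1| ≤ 2^2 + 2 + 1 = 7.
Hence |w^3 + 1| ≤ 7|w + 1|, which is < eps once |w + 1| < eps/7.
Take delta = min(1, eps/7). If 0 < |w + 1| < delta then both bounds hold and |w^3 + 1| ≤ 7|w + 1| < 7·(eps/7) = eps.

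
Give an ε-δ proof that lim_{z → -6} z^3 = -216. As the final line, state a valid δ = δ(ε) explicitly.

Suppose ε > 0. We seek δ > 0 with 0 < |z + 6| < δ ⇒ |z^3 + 216| < ε.
Factor: z^3 + 216 = (z + 6)(z^2 - 6z + 36), so |z^3 + 216| = |z + 6|·|z^2 - 6z + 36|.
Impose δ ≤ 2 so that |z| < 8; then |z^2 - 6z + 36| ≤ 148.
Hence |z^3 + 216| ≤ 148|z + 6|, which is < ε once |z + 6| < ε/148.
Take δ = min(2, ε/148). If 0 < |z + 6| < δ then both bounds hold and |z^3 + 216| ≤ 148|z + 6| < 148·(ε/148) = ε.

δ = min(2, ε/148)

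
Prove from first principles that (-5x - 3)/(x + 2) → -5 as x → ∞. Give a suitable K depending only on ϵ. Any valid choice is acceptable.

Let ϵ > 0 be given. We seek K > 0 such that x > K implies |(-5x - 3)/(x + 2) + 5| < ϵ.
(-5x - 3)/(x + 2) + 5 = ((-5x - 3) − (-5)(x + 2)) / ((x + 2)) = 7/((x + 2)).
For x > 0 we have x + 2 > x, so |(-5x - 3)/(x + 2) + 5| = 7/((x + 2)) < 7/(x) = 7/x.
Thus |(-5x - 3)/(x + 2) + 5| < ϵ whenever x > 7/ϵ.
Take K = 7/ϵ. If x > K then |(-5x - 3)/(x + 2) + 5| < 7/x < ϵ.

K = 7/ϵ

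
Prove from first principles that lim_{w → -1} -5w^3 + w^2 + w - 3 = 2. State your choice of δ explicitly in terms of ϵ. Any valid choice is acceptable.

Fix ϵ > 0. We want δ > 0 such that 0 < |w + 1| < δ implies |(-5w^3 + w^2 + w - 3) − 2| < ϵ.
(-5w^3 + w^2 + w - 3) − 2 = -5w^3 + w^2 + w - 5 = (w + 1)(-5w^2 + 6w - 5).
So |(-5w^3 + w^2 + w - 3) − 2| = |w + 1|·|-5w^2 + 6w - 5|.
Assume first that |w + 1| < 1, so |w| < 2. Then |-5w^2 + 6w - 5| ≤ 5·2^2 + 6·2 + 5 = 37.
Hence |(-5w^3 + w^2 + w - 3) − 2| ≤ 37|w + 1| < ϵ provided |w + 1| < ϵ/37.
Choosing δ = min(1, ϵ/37) ensures both conditions, hence |(-5w^3 + w^2 + w - 3) − 2| < ϵ.

δ = min(1, ϵ/37)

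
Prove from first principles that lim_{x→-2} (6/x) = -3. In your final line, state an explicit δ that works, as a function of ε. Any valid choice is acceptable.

δ = min(1, (1/3)ε)

Let ε > 0 be given. We seek δ > 0 such that 0 < |x + 2| < δ implies |6/x + 3| < ε.
|6/x + 3| = 6·|-2 − x|/(2·|x|) = 6|x + 2|/(2|x|).
Require δ ≤ 1 so that |x| > 2 − 1 = 1, hence 2|x| > 2.
Then |6/x + 3| < 6|x + 2|/2, which is < ε when |x + 2| < (1/3)ε.
Take δ = min(1, (1/3)ε). Then 0 < |x + 2| < δ gives both |x + 2| < 1 and |x + 2| < (1/3)ε, so |6/x + 3| < ε.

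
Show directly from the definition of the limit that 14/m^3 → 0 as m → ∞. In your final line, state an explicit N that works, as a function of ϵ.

N = (14/ϵ)^{1/3}

Let ϵ > 0. For m ≥ 1, |14/m^3 − 0| = 14/m^3.
14/m^3 < ϵ ⇔ m^3 > 14/ϵ ⇔ m > (14/ϵ)^{1/3}.
Take N = (14/ϵ)^{1/3}. Then m > N implies 14/m^3 < ϵ.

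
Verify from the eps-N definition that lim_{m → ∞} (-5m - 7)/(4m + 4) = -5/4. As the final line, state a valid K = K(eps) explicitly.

Suppose eps > 0. For m ≥ 1, |(-5m - 7)/(4m + 4) + 5/4| = |-8|/(4(4m + 4)) = 8/(4(4m + 4)).
Since 4m + 4 ≥ 4m for m ≥ 1, this is ≤ 8/(4·4m) = (1/2)/m.
So |(-5m - 7)/(4m + 4) + 5/4| < eps whenever m > (1/2)/eps.
Take K = (1/2)/eps. If m > K then |(-5m - 7)/(4m + 4) + 5/4| ≤ (1/2)/m < eps.

K = (1/2)/eps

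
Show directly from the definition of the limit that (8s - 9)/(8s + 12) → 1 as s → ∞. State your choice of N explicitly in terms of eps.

Fix eps > 0. We seek N > 0 such that s > N implies |(8s - 9)/(8s + 12) − 1| < eps.
(8s - 9)/(8s + 12) − 1 = (8(8s - 9) − 8(8s + 12)) / (8(8s + 12)) = -168/(8(8s + 12)).
For s > 0 we have 8s + 12 > 8s, so |(8s - 9)/(8s + 12) − 1| = 168/(8(8s + 12)) < 168/(8·8s) = (21/8)/s.
Thus |(8s - 9)/(8s + 12) − 1| < eps whenever s > (21/8)/eps.
Take N = (21/8)/eps. If s > N then |(8s - 9)/(8s + 12) − 1| < (21/8)/s < eps.

N = (21/8)/eps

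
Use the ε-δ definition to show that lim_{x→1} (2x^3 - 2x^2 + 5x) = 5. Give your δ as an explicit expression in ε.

Fix ε > 0. We want δ > 0 such that 0 < |x − 1| < δ implies |(2x^3 - 2x^2 + 5x) − 5| < ε.
(2x^3 - 2x^2 + 5x) − 5 = 2x^3 - 2x^2 + 5x - 5 = (x − 1)(2x^2 + 5).
So |(2x^3 - 2x^2 + 5x) − 5| = |x − 1|·|2x^2 + 5|.
Assume first that |x − 1| < 2, so |x| < 3. Then |2x^2 + 5| ≤ 2·3^2 + 5 = 23.
Hence |(2x^3 - 2x^2 + 5x) − 5| ≤ 23|x − 1| < ε provided |x − 1| < ε/23.
Take δ = min(2, ε/23). Then 0 < |x − 1| < δ gives both |x − 1| < 2 and |x − 1| < ε/23, so |(2x^3 - 2x^2 + 5x) − 5| < ε.

δ = min(2, ε/23)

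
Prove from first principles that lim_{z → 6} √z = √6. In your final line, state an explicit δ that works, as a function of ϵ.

δ = min(6, √6·ϵ)

Suppose ϵ > 0. We want δ > 0 such that 0 < |z − 6| < δ implies |√z − √6| < ϵ.
Rationalise: √z − √6 = (z − 6)/(√z + √6), so |√z − √6| = |z − 6|/(√z + √6).
Restrict δ ≤ 6 so that |z − 6| < 6 forces z > 0, and then √z + √6 > √6.
Hence |√z − √6| < |z − 6|/√6, which is < ϵ once |z − 6| < √6·ϵ.
Take δ = min(6, √6·ϵ). If 0 < |z − 6| < δ then z > 0 and |√z − √6| < |z − 6|/√6 < ϵ.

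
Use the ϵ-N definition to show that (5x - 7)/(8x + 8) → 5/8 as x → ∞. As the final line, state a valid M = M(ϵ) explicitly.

Fix ϵ > 0. We seek M > 0 such that x > M implies |(5x - 7)/(8x + 8) − (5/8)| < ϵ.
(5x - 7)/(8x + 8) − (5/8) = (8(5x - 7) − 5(8x + 8)) / (8(8x + 8)) = -96/(8(8x + 8)).
For x > 0 we have 8x + 8 > 8x, so |(5x - 7)/(8x + 8) − (5/8)| = 96/(8(8x + 8)) < 96/(8·8x) = (3/2)/x.
Thus |(5x - 7)/(8x + 8) − (5/8)| < ϵ whenever x > (3/2)/ϵ.
Take M = (3/2)/ϵ. If x > M then |(5x - 7)/(8x + 8) − (5/8)| < (3/2)/x < ϵ.

M = (3/2)/ϵ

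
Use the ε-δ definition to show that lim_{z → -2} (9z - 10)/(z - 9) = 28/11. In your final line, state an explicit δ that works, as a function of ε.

Let ε > 0 be given. We want δ > 0 with 0 < |z + 2| < δ ⇒ |(9z - 10)/(z - 9) − (28/11)| < ε.
Combining over a common denominator, (9z - 10)/(z - 9) − (28/11) = [(9z - 10)·(-11) − (-28)·(z - 9)] / [(-11)·(z - 9)] = -71(z + 2) / ((-11)(z - 9)).
So |(9z - 10)/(z - 9) − (28/11)| = 71|z + 2| / (11·|z − 9|).
Require δ ≤ 11/2, so |z − 9| ≥ |-11| − |z + 2| > 11 − 11/2 = 11/2.
Hence |(9z - 10)/(z - 9) − (28/11)| < 71|z + 2|/(11·(11/2)) = (142/121)|z + 2|, which is < ε once |z + 2| < (121/142)ε.
Take δ = min(11/2, (121/142)ε). Then 0 < |z + 2| < δ forces both bounds, so |(9z - 10)/(z - 9) − (28/11)| < ε.

δ = min(11/2, (121/142)ε)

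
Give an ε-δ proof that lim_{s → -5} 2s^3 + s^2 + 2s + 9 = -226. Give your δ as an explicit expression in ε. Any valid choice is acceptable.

Fix ε > 0. We want δ > 0 such that 0 < |s + 5| < δ implies |(2s^3 + s^2 + 2s + 9) + 226| < ε.
(2s^3 + s^2 + 2s + 9) + 226 = 2s^3 + s^2 + 2s + 235 = (s + 5)(2s^2 - 9s + 47).
So |(2s^3 + s^2 + 2s + 9) + 226| = |s + 5|·|2s^2 - 9s + 47|.
Require δ ≤ 1. Then |s + 5| < 1 gives |s| < 6, and by the triangle inequality |2s^2 - 9s + 47| ≤ 2·6^2 + 9·6 + 47 = 173.
Hence |(2s^3 + s^2 + 2s + 9) + 226| ≤ 173|s + 5| < ε provided |s + 5| < ε/173.
Take δ = min(1, ε/173). Then 0 < |s + 5| < δ gives both |s + 5| < 1 and |s + 5| < ε/173, so |(2s^3 + s^2 + 2s + 9) + 226| < ε.

δ = min(1, ε/173)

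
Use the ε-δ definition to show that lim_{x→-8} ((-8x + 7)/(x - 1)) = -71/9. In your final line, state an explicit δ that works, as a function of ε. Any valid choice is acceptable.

δ = min(9/2, (81/2)ε)

Let ε > 0. We want δ > 0 with 0 < |x + 8| < δ ⇒ |(-8x + 7)/(x - 1) + 71/9| < ε.
Combining over a common denominator, (-8x + 7)/(x - 1) + 71/9 = [(-8x + 7)·(-9) − 71·(x - 1)] / [(-9)·(x - 1)] = 1(x + 8) / ((-9)(x - 1)).
So |(-8x + 7)/(x - 1) + 71/9| = |x + 8| / (9·|x − 1|).
Restrict δ ≤ 9/2. Then |x + 8| < 9/2 gives |x − 1| = |(x + 8) + (-9)| ≥ 9 − 9/2 = 9/2.
Hence |(-8x + 7)/(x - 1) + 71/9| < |x + 8|/(9·(9/2)) = (2/81)|x + 8|, which is < ε once |x + 8| < (81/2)ε.
Take δ = min(9/2, (81/2)ε). Then 0 < |x + 8| < δ forces both bounds, so |(-8x + 7)/(x - 1) + 71/9| < ε.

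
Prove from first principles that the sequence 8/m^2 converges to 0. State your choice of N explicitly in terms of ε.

N = (8/ε)^{1/2}

Suppose ε > 0. For m ≥ 1, |8/m^2 − 0| = 8/m^2.
8/m^2 < ε ⇔ m^2 > 8/ε ⇔ m > (8/ε)^{1/2}.
Take N = (8/ε)^{1/2}. Then m > N implies 8/m^2 < ε.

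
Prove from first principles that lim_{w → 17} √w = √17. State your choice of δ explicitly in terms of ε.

δ = min(17, √17·ε)

Let ε > 0. We want δ > 0 such that 0 < |w − 17| < δ implies |√w − √17| < ε.
Rationalise: √w − √17 = (w − 17)/(√w + √17), so |√w − √17| = |w − 17|/(√w + √17).
Restrict δ ≤ 17 so that |w − 17| < 17 forces w > 0, and then √w + √17 > √17.
Hence |√w − √17| < |w − 17|/√17, which is < ε once |w − 17| < √17·ε.
Take δ = min(17, √17·ε). If 0 < |w − 17| < δ then w > 0 and |√w − √17| < |w − 17|/√17 < ε.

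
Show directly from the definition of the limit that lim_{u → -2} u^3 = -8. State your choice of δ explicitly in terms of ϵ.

δ = min(1, ϵ/19)

Fix ϵ > 0. We seek δ > 0 with 0 < |u + 2| < δ ⇒ |u^3 + 8| < ϵ.
Factor: u^3 + 8 = (u + 2)(u^2 - 2u + 4), so |u^3 + 8| = |u + 2|·|u^2 - 2u + 4|.
Restrict δ ≤ 1. Then |u + 2| < 1 gives |u| < 3, so by the triangle inequality |u^2 - 2u + 4| ≤ 3^2 + 2·3 + 4 = 19.
Hence |u^3 + 8| ≤ 19|u + 2|, which is < ϵ once |u + 2| < ϵ/19.
Take δ = min(1, ϵ/19). If 0 < |u + 2| < δ then both bounds hold and |u^3 + 8| ≤ 19|u + 2| < 19·(ϵ/19) = ϵ.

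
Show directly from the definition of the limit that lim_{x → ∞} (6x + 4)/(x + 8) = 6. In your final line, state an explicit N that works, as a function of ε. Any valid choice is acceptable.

Fix ε > 0. We seek N > 0 such that x > N implies |(6x + 4)/(x + 8) − 6| < ε.
(6x + 4)/(x + 8) − 6 = ((6x + 4) − 6(x + 8)) / ((x + 8)) = -44/((x + 8)).
For x > 0 we have x + 8 > x, so |(6x + 4)/(x + 8) − 6| = 44/((x + 8)) < 44/(x) = 44/x.
Thus |(6x + 4)/(x + 8) − 6| < ε whenever x > 44/ε.
Take N = 44/ε. If x > N then |(6x + 4)/(x + 8) − 6| < 44/x < ε.

N = 44/ε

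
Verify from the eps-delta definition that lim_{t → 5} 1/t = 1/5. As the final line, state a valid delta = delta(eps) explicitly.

delta = min(5/2, (25/2)eps)

Suppose eps > 0. We seek delta > 0 such that 0 < |t − 5| < delta implies |1/t − (1/5)| < eps.
|1/t − (1/5)| = |5 − t|/(5·|t|) = |t − 5|/(5|t|).
Require delta ≤ 5/2 so that |t| > 5 − 5/2 = 5/2, hence 5|t| > 25/2.
Then |1/t − (1/5)| < |t − 5|/(25/2), which is < eps when |t − 5| < (25/2)eps.
Take delta = min(5/2, (25/2)eps). Then 0 < |t − 5| < delta gives both |t − 5| < 5/2 and |t − 5| < (25/2)eps, so |1/t − (1/5)| < eps.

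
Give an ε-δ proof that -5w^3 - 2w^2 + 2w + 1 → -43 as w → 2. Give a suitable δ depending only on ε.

δ = min(1, ε/103)

Let ε > 0. We want δ > 0 such that 0 < |w − 2| < δ implies |(-5w^3 - 2w^2 + 2w + 1) + 43| < ε.
(-5w^3 - 2w^2 + 2w + 1) + 43 = -5w^3 - 2w^2 + 2w + 44 = (w − 2)(-5w^2 - 12w - 22).
So |(-5w^3 - 2w^2 + 2w + 1) + 43| = |w − 2|·|-5w^2 - 12w - 22|.
Require δ ≤ 1. Then |w − 2| < 1 gives |w| < 3, and by the triangle inequality |-5w^2 - 12w - 22| ≤ 5·3^2 + 12·3 + 22 = 103.
Hence |(-5w^3 - 2w^2 + 2w + 1) + 43| ≤ 103|w − 2| < ε provided |w − 2| < ε/103.
Choosing δ = min(1, ε/103) ensures both conditions, hence |(-5w^3 - 2w^2 + 2w + 1) + 43| < ε.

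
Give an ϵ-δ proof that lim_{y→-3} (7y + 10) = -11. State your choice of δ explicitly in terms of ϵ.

δ = ϵ/7

Let ϵ > 0. We need δ > 0 so that 0 < |y + 3| < δ implies |(7y + 10) + 11| < ϵ.
|(7y + 10) + 11| = |7y + 21| = 7|y + 3|.
So 7|y + 3| < ϵ exactly when |y + 3| < ϵ/7.
Take δ = ϵ/7. If 0 < |y + 3| < δ then |(7y + 10) + 11| = 7|y + 3| < 7·(ϵ/7) = ϵ.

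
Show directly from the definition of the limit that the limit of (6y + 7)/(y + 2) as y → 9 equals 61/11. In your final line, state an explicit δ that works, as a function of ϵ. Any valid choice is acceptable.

Suppose ϵ > 0. We want δ > 0 with 0 < |y − 9| < δ ⇒ |(6y + 7)/(y + 2) − (61/11)| < ϵ.
Combining over a common denominator, (6y + 7)/(y + 2) − (61/11) = [(6y + 7)·11 − 61·(y + 2)] / [11·(y + 2)] = 5(y − 9) / (11(y + 2)).
So |(6y + 7)/(y + 2) − (61/11)| = 5|y − 9| / (11·|y + 2|).
Require δ ≤ 11/2, so |y + 2| ≥ |11| − |y − 9| > 11 − 11/2 = 11/2.
Hence |(6y + 7)/(y + 2) − (61/11)| < 5|y − 9|/(11·(11/2)) = (10/121)|y − 9|, which is < ϵ once |y − 9| < (121/10)ϵ.
Take δ = min(11/2, (121/10)ϵ). Then 0 < |y − 9| < δ forces both bounds, so |(6y + 7)/(y + 2) − (61/11)| < ϵ.

δ = min(11/2, (121/10)ϵ)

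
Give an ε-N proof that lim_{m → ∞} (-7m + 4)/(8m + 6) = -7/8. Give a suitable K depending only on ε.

Let ε > 0. For m ≥ 1, |(-7m + 4)/(8m + 6) + 7/8| = |74|/(8(8m + 6)) = 74/(8(8m + 6)).
Since 8m + 6 ≥ 8m for m ≥ 1, this is ≤ 74/(8·8m) = (37/32)/m.
So |(-7m + 4)/(8m + 6) + 7/8| < ε whenever m > (37/32)/ε.
Take K = (37/32)/ε. If m > K then |(-7m + 4)/(8m + 6) + 7/8| ≤ (37/32)/m < ε.

K = (37/32)/ε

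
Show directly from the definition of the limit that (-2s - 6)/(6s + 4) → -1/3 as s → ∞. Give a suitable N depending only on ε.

Suppose ε > 0. We seek N > 0 such that s > N implies |(-2s - 6)/(6s + 4) + 1/3| < ε.
(-2s - 6)/(6s + 4) + 1/3 = (6(-2s - 6) − (-2)(6s + 4)) / (6(6s + 4)) = -28/(6(6s + 4)).
For s > 0 we have 6s + 4 > 6s, so |(-2s - 6)/(6s + 4) + 1/3| = 28/(6(6s + 4)) < 28/(6·6s) = (7/9)/s.
Thus |(-2s - 6)/(6s + 4) + 1/3| < ε whenever s > (7/9)/ε.
Take N = (7/9)/ε. If s > N then |(-2s - 6)/(6s + 4) + 1/3| < (7/9)/s < ε.

N = (7/9)/ε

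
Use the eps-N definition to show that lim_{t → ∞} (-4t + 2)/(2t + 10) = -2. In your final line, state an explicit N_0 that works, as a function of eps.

N_0 = 11/eps

Let eps > 0. We seek N_0 > 0 such that t > N_0 implies |(-4t + 2)/(2t + 10) + 2| < eps.
(-4t + 2)/(2t + 10) + 2 = (2(-4t + 2) − (-4)(2t + 10)) / (2(2t + 10)) = 44/(2(2t + 10)).
For t > 0 we have 2t + 10 > 2t, so |(-4t + 2)/(2t + 10) + 2| = 44/(2(2t + 10)) < 44/(2·2t) = 11/t.
Thus |(-4t + 2)/(2t + 10) + 2| < eps whenever t > 11/eps.
Take N_0 = 11/eps. If t > N_0 then |(-4t + 2)/(2t + 10) + 2| < 11/t < eps.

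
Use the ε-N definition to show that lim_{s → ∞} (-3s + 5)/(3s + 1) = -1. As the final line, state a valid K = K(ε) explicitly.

Suppose ε > 0. We seek K > 0 such that s > K implies |(-3s + 5)/(3s + 1) + 1| < ε.
(-3s + 5)/(3s + 1) + 1 = (3(-3s + 5) − (-3)(3s + 1)) / (3(3s + 1)) = 18/(3(3s + 1)).
For s > 0 we have 3s + 1 > 3s, so |(-3s + 5)/(3s + 1) + 1| = 18/(3(3s + 1)) < 18/(3·3s) = 2/s.
Thus |(-3s + 5)/(3s + 1) + 1| < ε whenever s > 2/ε.
Take K = 2/ε. If s > K then |(-3s + 5)/(3s + 1) + 1| < 2/s < ε.

K = 2/ε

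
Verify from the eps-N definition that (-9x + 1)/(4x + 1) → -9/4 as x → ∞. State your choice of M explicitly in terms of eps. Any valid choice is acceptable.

Fix eps > 0. We seek M > 0 such that x > M implies |(-9x + 1)/(4x + 1) + 9/4| < eps.
(-9x + 1)/(4x + 1) + 9/4 = (4(-9x + 1) − (-9)(4x + 1)) / (4(4x + 1)) = 13/(4(4x + 1)).
For x > 0 we have 4x + 1 > 4x, so |(-9x + 1)/(4x + 1) + 9/4| = 13/(4(4x + 1)) < 13/(4·4x) = (13/16)/x.
Thus |(-9x + 1)/(4x + 1) + 9/4| < eps whenever x > (13/16)/eps.
Take M = (13/16)/eps. If x > M then |(-9x + 1)/(4x + 1) + 9/4| < (13/16)/x < eps.

M = (13/16)/eps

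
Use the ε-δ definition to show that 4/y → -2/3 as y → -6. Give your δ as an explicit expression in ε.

Let ε > 0 be given. We seek δ > 0 such that 0 < |y + 6| < δ implies |4/y + 2/3| < ε.
|4/y + 2/3| = 4·|-6 − y|/(6·|y|) = 4|y + 6|/(6|y|).
Restrict δ ≤ 3. Then |y + 6| < 3 gives |y| > 3, so 6|y| > 18.
Then |4/y + 2/3| < 4|y + 6|/18, which is < ε when |y + 6| < (9/2)ε.
Take δ = min(3, (9/2)ε). Then 0 < |y + 6| < δ gives both |y + 6| < 3 and |y + 6| < (9/2)ε, so |4/y + 2/3| < ε.

δ = min(3, (9/2)ε)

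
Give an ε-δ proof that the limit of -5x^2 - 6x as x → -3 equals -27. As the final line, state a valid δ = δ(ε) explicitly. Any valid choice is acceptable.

δ = min(1, ε/29)

Fix ε > 0. We want δ > 0 such that 0 < |x + 3| < δ implies |(-5x^2 - 6x) + 27| < ε.
(-5x^2 - 6x) + 27 = -5x^2 - 6x + 27 = (x + 3)(-5x + 9).
So |(-5x^2 - 6x) + 27| = |x + 3|·|-5x + 9|.
Require δ ≤ 1. Then |x + 3| < 1 gives |x| < 4, and by the triangle inequality |-5x + 9| ≤ 5·4 + 9 = 29.
Hence |(-5x^2 - 6x) + 27| ≤ 29|x + 3| < ε provided |x + 3| < ε/29.
Choosing δ = min(1, ε/29) ensures both conditions, hence |(-5x^2 - 6x) + 27| < ε.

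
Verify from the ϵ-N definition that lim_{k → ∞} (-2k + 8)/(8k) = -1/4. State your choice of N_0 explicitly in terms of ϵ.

N_0 = 1/ϵ

Suppose ϵ > 0. For k ≥ 1, |(-2k + 8)/(8k) + 1/4| = |64|/(8(8k)) = 64/(8(8k)).
Since 8k ≥ 8k for k ≥ 1, this is ≤ 64/(8·8k) = 1/k.
So |(-2k + 8)/(8k) + 1/4| < ϵ whenever k > 1/ϵ.
Take N_0 = 1/ϵ. If k > N_0 then |(-2k + 8)/(8k) + 1/4| ≤ 1/k < ϵ.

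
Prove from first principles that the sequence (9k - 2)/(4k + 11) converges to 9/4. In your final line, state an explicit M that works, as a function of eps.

Let eps > 0. For k ≥ 1, |(9k - 2)/(4k + 11) − (9/4)| = |-107|/(4(4k + 11)) = 107/(4(4k + 11)).
Since 4k + 11 ≥ 4k for k ≥ 1, this is ≤ 107/(4·4k) = (107/16)/k.
So |(9k - 2)/(4k + 11) − (9/4)| < eps whenever k > (107/16)/eps.
Take M = (107/16)/eps. If k > M then |(9k - 2)/(4k + 11) − (9/4)| ≤ (107/16)/k < eps.

M = (107/16)/eps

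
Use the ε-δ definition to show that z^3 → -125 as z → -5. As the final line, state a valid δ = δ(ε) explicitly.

Let ε > 0. We seek δ > 0 with 0 < |z + 5| < δ ⇒ |z^3 + 125| < ε.
Factor: z^3 + 125 = (z + 5)(z^2 - 5z + 25), so |z^3 + 125| = |z + 5|·|z^2 - 5z + 25|.
Restrict δ ≤ 1. Then |z + 5| < 1 gives |z| < 6, so by the triangle inequality |z^2 - 5z + 25| ≤ 6^2 + 5·6 + 25 = 91.
Hence |z^3 + 125| ≤ 91|z + 5|, which is < ε once |z + 5| < ε/91.
Take δ = min(1, ε/91). If 0 < |z + 5| < δ then both bounds hold and |z^3 + 125| ≤ 91|z + 5| < 91·(ε/91) = ε.

δ = min(1, ε/91)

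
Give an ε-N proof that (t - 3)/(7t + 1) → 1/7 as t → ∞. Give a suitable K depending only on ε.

Suppose ε > 0. We seek K > 0 such that t > K implies |(t - 3)/(7t + 1) − (1/7)| < ε.
(t - 3)/(7t + 1) − (1/7) = (7(t - 3) − (7t + 1)) / (7(7t + 1)) = -22/(7(7t + 1)).
For t > 0 we have 7t + 1 > 7t, so |(t - 3)/(7t + 1) − (1/7)| = 22/(7(7t + 1)) < 22/(7·7t) = (22/49)/t.
Thus |(t - 3)/(7t + 1) − (1/7)| < ε whenever t > (22/49)/ε.
Take K = (22/49)/ε. If t > K then |(t - 3)/(7t + 1) − (1/7)| < (22/49)/t < ε.

K = (22/49)/ε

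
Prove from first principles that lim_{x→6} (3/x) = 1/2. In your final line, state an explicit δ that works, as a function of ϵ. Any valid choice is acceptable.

Let ϵ > 0 be given. We seek δ > 0 such that 0 < |x − 6| < δ implies |3/x − (1/2)| < ϵ.
|3/x − (1/2)| = 3·|6 − x|/(6·|x|) = 3|x − 6|/(6|x|).
Restrict δ ≤ 3. Then |x − 6| < 3 gives |x| > 3, so 6|x| > 18.
Then |3/x − (1/2)| < 3|x − 6|/18, which is < ϵ when |x − 6| < 6ϵ.
Take δ = min(3, 6ϵ). Then 0 < |x − 6| < δ gives both |x − 6| < 3 and |x − 6| < 6ϵ, so |3/x − (1/2)| < ϵ.

δ = min(3, 6ϵ)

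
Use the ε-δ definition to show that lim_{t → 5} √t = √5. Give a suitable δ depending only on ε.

δ = min(5, √5·ε)

Let ε > 0. We want δ > 0 such that 0 < |t − 5| < δ implies |√t − √5| < ε.
Multiplying by the conjugate, |√t − √5| = |t − 5|/(√t + √5).
Restrict δ ≤ 5 so that |t − 5| < 5 forces t > 0, and then √t + √5 > √5.
Hence |√t − √5| < |t − 5|/√5, which is < ε once |t − 5| < √5·ε.
Take δ = min(5, √5·ε). If 0 < |t − 5| < δ then t > 0 and |√t − √5| < |t − 5|/√5 < ε.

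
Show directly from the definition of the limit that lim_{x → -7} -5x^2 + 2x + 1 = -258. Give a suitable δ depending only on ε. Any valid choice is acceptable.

δ = min(1, ε/77)

Let ε > 0. We want δ > 0 such that 0 < |x + 7| < δ implies |(-5x^2 + 2x + 1) + 258| < ε.
(-5x^2 + 2x + 1) + 258 = -5x^2 + 2x + 259 = (x + 7)(-5x + 37).
So |(-5x^2 + 2x + 1) + 258| = |x + 7|·|-5x + 37|.
Require δ ≤ 1. Then |x + 7| < 1 gives |x| < 8, and by the triangle inequality |-5x + 37| ≤ 5·8 + 37 = 77.
Hence |(-5x^2 + 2x + 1) + 258| ≤ 77|x + 7| < ε provided |x + 7| < ε/77.
Choosing δ = min(1, ε/77) ensures both conditions, hence |(-5x^2 + 2x + 1) + 258| < ε.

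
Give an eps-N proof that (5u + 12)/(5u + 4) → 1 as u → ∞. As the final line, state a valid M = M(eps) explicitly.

Suppose eps > 0. We seek M > 0 such that u > M implies |(5u + 12)/(5u + 4) − 1| < eps.
(5u + 12)/(5u + 4) − 1 = (5(5u + 12) − 5(5u + 4)) / (5(5u + 4)) = 40/(5(5u + 4)).
For u > 0 we have 5u + 4 > 5u, so |(5u + 12)/(5u + 4) − 1| = 40/(5(5u + 4)) < 40/(5·5u) = (8/5)/u.
Thus |(5u + 12)/(5u + 4) − 1| < eps whenever u > (8/5)/eps.
Take M = (8/5)/eps. If u > M then |(5u + 12)/(5u + 4) − 1| < (8/5)/u < eps.

M = (8/5)/eps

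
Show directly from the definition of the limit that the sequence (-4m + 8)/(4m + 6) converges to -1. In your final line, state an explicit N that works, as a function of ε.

Let ε > 0 be given. For m ≥ 1, |(-4m + 8)/(4m + 6) + 1| = |56|/(4(4m + 6)) = 56/(4(4m + 6)).
Since 4m + 6 ≥ 4m for m ≥ 1, this is ≤ 56/(4·4m) = (7/2)/m.
So |(-4m + 8)/(4m + 6) + 1| < ε whenever m > (7/2)/ε.
Take N = (7/2)/ε. If m > N then |(-4m + 8)/(4m + 6) + 1| ≤ (7/2)/m < ε.

N = (7/2)/ε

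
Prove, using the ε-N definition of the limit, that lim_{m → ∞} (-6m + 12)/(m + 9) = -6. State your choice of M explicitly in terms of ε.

M = 66/ε

Suppose ε > 0. For m ≥ 1, |(-6m + 12)/(m + 9) + 6| = |66|/((m + 9)) = 66/((m + 9)).
Since m + 9 ≥ m for m ≥ 1, this is ≤ 66/(m) = 66/m.
So |(-6m + 12)/(m + 9) + 6| < ε whenever m > 66/ε.
Take M = 66/ε. If m > M then |(-6m + 12)/(m + 9) + 6| ≤ 66/m < ε.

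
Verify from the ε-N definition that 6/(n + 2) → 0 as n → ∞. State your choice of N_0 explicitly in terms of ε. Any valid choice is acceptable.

N_0 = 6/ε

Fix ε > 0. For n ≥ 1, |6/(n + 2) − 0| = 6/(n + 2) ≤ 6/n.
We need 6/n < ε, i.e. n > 6/ε.
Take N_0 = 6/ε. If n > N_0 then |6/(n + 2)| ≤ 6/n < ε.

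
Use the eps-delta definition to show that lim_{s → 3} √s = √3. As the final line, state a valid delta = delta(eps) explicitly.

Let eps > 0 be given. We want delta > 0 such that 0 < |s − 3| < delta implies |√s − √3| < eps.
Multiplying by the conjugate, |√s − √3| = |s − 3|/(√s + √3).
Restrict delta ≤ 3 so that |s − 3| < 3 forces s > 0, and then √s + √3 > √3.
Hence |√s − √3| < |s − 3|/√3, which is < eps once |s − 3| < √3·eps.
Take delta = min(3, √3·eps). If 0 < |s − 3| < delta then s > 0 and |√s − √3| < |s − 3|/√3 < eps.

delta = min(3, √3·eps)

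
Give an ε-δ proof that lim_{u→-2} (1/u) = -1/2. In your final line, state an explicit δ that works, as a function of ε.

δ = min(1, 2ε)

Let ε > 0. We seek δ > 0 such that 0 < |u + 2| < δ implies |1/u + 1/2| < ε.
|1/u + 1/2| = |-2 − u|/(2·|u|) = |u + 2|/(2|u|).
Require δ ≤ 1 so that |u| > 2 − 1 = 1, hence 2|u| > 2.
Then |1/u + 1/2| < |u + 2|/2, which is < ε when |u + 2| < 2ε.
Take δ = min(1, 2ε). Then 0 < |u + 2| < δ gives both |u + 2| < 1 and |u + 2| < 2ε, so |1/u + 1/2| < ε.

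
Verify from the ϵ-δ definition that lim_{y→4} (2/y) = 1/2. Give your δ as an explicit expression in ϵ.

Suppose ϵ > 0. We seek δ > 0 such that 0 < |y − 4| < δ implies |2/y − (1/2)| < ϵ.
|2/y − (1/2)| = 2·|4 − y|/(4·|y|) = 2|y − 4|/(4|y|).
Restrict δ ≤ 2. Then |y − 4| < 2 gives |y| > 2, so 4|y| > 8.
Then |2/y − (1/2)| < 2|y − 4|/8, which is < ϵ when |y − 4| < 4ϵ.
Take δ = min(2, 4ϵ). Then 0 < |y − 4| < δ gives both |y − 4| < 2 and |y − 4| < 4ϵ, so |2/y − (1/2)| < ϵ.

δ = min(2, 4ϵ)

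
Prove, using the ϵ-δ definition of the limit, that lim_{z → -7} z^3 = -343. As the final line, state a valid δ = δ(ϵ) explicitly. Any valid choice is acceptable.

Fix ϵ > 0. We seek δ > 0 with 0 < |z + 7| < δ ⇒ |z^3 + 343| < ϵ.
Factor: z^3 + 343 = (z + 7)(z^2 - 7z + 49), so |z^3 + 343| = |z + 7|·|z^2 - 7z + 49|.
Restrict δ ≤ 1. Then |z + 7| < 1 gives |z| < 8, so by the triangle inequality |z^2 - 7z + 49| ≤ 8^2 + 7·8 + 49 = 169.
Hence |z^3 + 343| ≤ 169|z + 7|, which is < ϵ once |z + 7| < ϵ/169.
Take δ = min(1, ϵ/169). If 0 < |z + 7| < δ then both bounds hold and |z^3 + 343| ≤ 169|z + 7| < 169·(ϵ/169) = ϵ.

δ = min(1, ϵ/169)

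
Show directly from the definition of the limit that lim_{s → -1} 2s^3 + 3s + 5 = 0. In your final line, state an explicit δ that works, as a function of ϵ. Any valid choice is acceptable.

δ = min(2, ϵ/29)

Suppose ϵ > 0. We want δ > 0 such that 0 < |s + 1| < δ implies |(2s^3 + 3s + 5)| < ϵ.
(2s^3 + 3s + 5) = 2s^3 + 3s + 5 = (s + 1)(2s^2 - 2s + 5).
So |(2s^3 + 3s + 5)| = |s + 1|·|2s^2 - 2s + 5|.
Assume first that |s + 1| < 2, so |s| < 3. Then |2s^2 - 2s + 5| ≤ 2·3^2 + 2·3 + 5 = 29.
Hence |(2s^3 + 3s + 5)| ≤ 29|s + 1| < ϵ provided |s + 1| < ϵ/29.
Take δ = min(2, ϵ/29). Then 0 < |s + 1| < δ gives both |s + 1| < 2 and |s + 1| < ϵ/29, so |(2s^3 + 3s + 5)| < ϵ.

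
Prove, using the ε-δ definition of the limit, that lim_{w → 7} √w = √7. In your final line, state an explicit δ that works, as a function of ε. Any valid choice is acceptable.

Fix ε > 0. We want δ > 0 such that 0 < |w − 7| < δ implies |√w − √7| < ε.
Rationalise: √w − √7 = (w − 7)/(√w + √7), so |√w − √7| = |w − 7|/(√w + √7).
Restrict δ ≤ 7 so that |w − 7| < 7 forces w > 0, and then √w + √7 > √7.
Hence |√w − √7| < |w − 7|/√7, which is < ε once |w − 7| < √7·ε.
Take δ = min(7, √7·ε). If 0 < |w − 7| < δ then w > 0 and |√w − √7| < |w − 7|/√7 < ε.

δ = min(7, √7·ε)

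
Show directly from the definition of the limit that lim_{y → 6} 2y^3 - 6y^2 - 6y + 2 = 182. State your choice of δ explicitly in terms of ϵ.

Fix ϵ > 0. We want δ > 0 such that 0 < |y − 6| < δ implies |(2y^3 - 6y^2 - 6y + 2) − 182| < ϵ.
(2y^3 - 6y^2 - 6y + 2) − 182 = 2y^3 - 6y^2 - 6y - 180 = (y − 6)(2y^2 + 6y + 30).
So |(2y^3 - 6y^2 - 6y + 2) − 182| = |y − 6|·|2y^2 + 6y + 30|.
Require δ ≤ 1. Then |y − 6| < 1 gives |y| < 7, and by the triangle inequality |2y^2 + 6y + 30| ≤ 2·7^2 + 6·7 + 30 = 170.
Hence |(2y^3 - 6y^2 - 6y + 2) − 182| ≤ 170|y − 6| < ϵ provided |y − 6| < ϵ/170.
Choosing δ = min(1, ϵ/170) ensures both conditions, hence |(2y^3 - 6y^2 - 6y + 2) − 182| < ϵ.

δ = min(1, ϵ/170)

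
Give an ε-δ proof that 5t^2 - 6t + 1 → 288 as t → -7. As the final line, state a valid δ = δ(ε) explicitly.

Fix ε > 0. We want δ > 0 such that 0 < |t + 7| < δ implies |(5t^2 - 6t + 1) − 288| < ε.
(5t^2 - 6t + 1) − 288 = 5t^2 - 6t - 287 = (t + 7)(5t - 41).
So |(5t^2 - 6t + 1) − 288| = |t + 7|·|5t - 41|.
Require δ ≤ 1. Then |t + 7| < 1 gives |t| < 8, and by the triangle inequality |5t - 41| ≤ 5·8 + 41 = 81.
Hence |(5t^2 - 6t + 1) − 288| ≤ 81|t + 7| < ε provided |t + 7| < ε/81.
Take δ = min(1, ε/81). Then 0 < |t + 7| < δ gives both |t + 7| < 1 and |t + 7| < ε/81, so |(5t^2 - 6t + 1) − 288| < ε.

δ = min(1, ε/81)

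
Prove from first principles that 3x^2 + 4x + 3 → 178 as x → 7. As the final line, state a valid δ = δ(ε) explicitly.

δ = min(2, ε/52)

Suppose ε > 0. We want δ > 0 such that 0 < |x − 7| < δ implies |(3x^2 + 4x + 3) − 178| < ε.
(3x^2 + 4x + 3) − 178 = 3x^2 + 4x - 175 = (x − 7)(3x + 25).
So |(3x^2 + 4x + 3) − 178| = |x − 7|·|3x + 25|.
Assume first that |x − 7| < 2, so |x| < 9. Then |3x + 25| ≤ 3·9 + 25 = 52.
Hence |(3x^2 + 4x + 3) − 178| ≤ 52|x − 7| < ε provided |x − 7| < ε/52.
Choosing δ = min(2, ε/52) ensures both conditions, hence |(3x^2 + 4x + 3) − 178| < ε.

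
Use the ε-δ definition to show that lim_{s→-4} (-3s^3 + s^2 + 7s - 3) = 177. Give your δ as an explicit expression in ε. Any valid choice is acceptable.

δ = min(1, ε/185)

Suppose ε > 0. We want δ > 0 such that 0 < |s + 4| < δ implies |(-3s^3 + s^2 + 7s - 3) − 177| < ε.
(-3s^3 + s^2 + 7s - 3) − 177 = -3s^3 + s^2 + 7s - 180 = (s + 4)(-3s^2 + 13s - 45).
So |(-3s^3 + s^2 + 7s - 3) − 177| = |s + 4|·|-3s^2 + 13s - 45|.
Require δ ≤ 1. Then |s + 4| < 1 gives |s| < 5, and by the triangle inequality |-3s^2 + 13s - 45| ≤ 3·5^2 + 13·5 + 45 = 185.
Hence |(-3s^3 + s^2 + 7s - 3) − 177| ≤ 185|s + 4| < ε provided |s + 4| < ε/185.
Take δ = min(1, ε/185). Then 0 < |s + 4| < δ gives both |s + 4| < 1 and |s + 4| < ε/185, so |(-3s^3 + s^2 + 7s - 3) − 177| < ε.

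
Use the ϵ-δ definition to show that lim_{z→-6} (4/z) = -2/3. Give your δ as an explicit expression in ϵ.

δ = min(3, (9/2)ϵ)

Let ϵ > 0. We seek δ > 0 such that 0 < |z + 6| < δ implies |4/z + 2/3| < ϵ.
|4/z + 2/3| = 4·|-6 − z|/(6·|z|) = 4|z + 6|/(6|z|).
Restrict δ ≤ 3. Then |z + 6| < 3 gives |z| > 3, so 6|z| > 18.
Then |4/z + 2/3| < 4|z + 6|/18, which is < ϵ when |z + 6| < (9/2)ϵ.
Take δ = min(3, (9/2)ϵ). Then 0 < |z + 6| < δ gives both |z + 6| < 3 and |z + 6| < (9/2)ϵ, so |4/z + 2/3| < ϵ.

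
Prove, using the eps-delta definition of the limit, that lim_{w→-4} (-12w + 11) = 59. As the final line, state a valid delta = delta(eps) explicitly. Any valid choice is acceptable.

delta = eps/12

Let eps > 0. We need delta > 0 so that 0 < |w + 4| < delta implies |(-12w + 11) − 59| < eps.
|(-12w + 11) − 59| = |-12w - 48| = 12|w + 4|.
So 12|w + 4| < eps exactly when |w + 4| < eps/12.
Choosing delta = eps/12 gives |(-12w + 11) − 59| = 12|w + 4| < eps whenever |w + 4| < delta.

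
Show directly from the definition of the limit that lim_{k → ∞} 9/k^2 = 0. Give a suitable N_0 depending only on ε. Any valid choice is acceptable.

N_0 = (9/ε)^{1/2}

Fix ε > 0. For k ≥ 1, |9/k^2 − 0| = 9/k^2.
9/k^2 < ε ⇔ k^2 > 9/ε ⇔ k > (9/ε)^{1/2}.
Take N_0 = (9/ε)^{1/2}. Then k > N_0 implies 9/k^2 < ε.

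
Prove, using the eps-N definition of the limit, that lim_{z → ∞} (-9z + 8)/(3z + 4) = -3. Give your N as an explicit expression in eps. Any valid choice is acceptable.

N = (20/3)/eps

Fix eps > 0. We seek N > 0 such that z > N implies |(-9z + 8)/(3z + 4) + 3| < eps.
(-9z + 8)/(3z + 4) + 3 = (3(-9z + 8) − (-9)(3z + 4)) / (3(3z + 4)) = 60/(3(3z + 4)).
For z > 0 we have 3z + 4 > 3z, so |(-9z + 8)/(3z + 4) + 3| = 60/(3(3z + 4)) < 60/(3·3z) = (20/3)/z.
Thus |(-9z + 8)/(3z + 4) + 3| < eps whenever z > (20/3)/eps.
Take N = (20/3)/eps. If z > N then |(-9z + 8)/(3z + 4) + 3| < (20/3)/z < eps.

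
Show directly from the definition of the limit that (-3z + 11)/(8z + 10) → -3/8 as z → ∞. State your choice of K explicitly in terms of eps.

Let eps > 0. We seek K > 0 such that z > K implies |(-3z + 11)/(8z + 10) + 3/8| < eps.
(-3z + 11)/(8z + 10) + 3/8 = (8(-3z + 11) − (-3)(8z + 10)) / (8(8z + 10)) = 118/(8(8z + 10)).
For z > 0 we have 8z + 10 > 8z, so |(-3z + 11)/(8z + 10) + 3/8| = 118/(8(8z + 10)) < 118/(8·8z) = (59/32)/z.
Thus |(-3z + 11)/(8z + 10) + 3/8| < eps whenever z > (59/32)/eps.
Take K = (59/32)/eps. If z > K then |(-3z + 11)/(8z + 10) + 3/8| < (59/32)/z < eps.

K = (59/32)/eps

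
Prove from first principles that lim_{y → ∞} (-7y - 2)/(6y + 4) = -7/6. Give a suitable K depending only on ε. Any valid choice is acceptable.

K = (4/9)/ε

Let ε > 0. We seek K > 0 such that y > K implies |(-7y - 2)/(6y + 4) + 7/6| < ε.
(-7y - 2)/(6y + 4) + 7/6 = (6(-7y - 2) − (-7)(6y + 4)) / (6(6y + 4)) = 16/(6(6y + 4)).
For y > 0 we have 6y + 4 > 6y, so |(-7y - 2)/(6y + 4) + 7/6| = 16/(6(6y + 4)) < 16/(6·6y) = (4/9)/y.
Thus |(-7y - 2)/(6y + 4) + 7/6| < ε whenever y > (4/9)/ε.
Take K = (4/9)/ε. If y > K then |(-7y - 2)/(6y + 4) + 7/6| < (4/9)/y < ε.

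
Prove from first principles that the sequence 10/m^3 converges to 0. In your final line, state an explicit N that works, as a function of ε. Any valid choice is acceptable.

Fix ε > 0. For m ≥ 1, |10/m^3 − 0| = 10/m^3.
10/m^3 < ε ⇔ m^3 > 10/ε ⇔ m > (10/ε)^{1/3}.
Take N = (10/ε)^{1/3}. Then m > N implies 10/m^3 < ε.

N = (10/ε)^{1/3}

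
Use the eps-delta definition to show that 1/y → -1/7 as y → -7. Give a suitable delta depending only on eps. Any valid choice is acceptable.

Fix eps > 0. We seek delta > 0 such that 0 < |y + 7| < delta implies |1/y + 1/7| < eps.
|1/y + 1/7| = |-7 − y|/(7·|y|) = |y + 7|/(7|y|).
Restrict delta ≤ 7/2. Then |y + 7| < 7/2 gives |y| > 7/2, so 7|y| > 49/2.
Then |1/y + 1/7| < |y + 7|/(49/2), which is < eps when |y + 7| < (49/2)eps.
Take delta = min(7/2, (49/2)eps). Then 0 < |y + 7| < delta gives both |y + 7| < 7/2 and |y + 7| < (49/2)eps, so |1/y + 1/7| < eps.

delta = min(7/2, (49/2)eps)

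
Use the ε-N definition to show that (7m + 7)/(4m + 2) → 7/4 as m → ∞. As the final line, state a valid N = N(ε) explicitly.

N = (7/8)/ε

Fix ε > 0. For m ≥ 1, |(7m + 7)/(4m + 2) − (7/4)| = |14|/(4(4m + 2)) = 14/(4(4m + 2)).
Since 4m + 2 ≥ 4m for m ≥ 1, this is ≤ 14/(4·4m) = (7/8)/m.
So |(7m + 7)/(4m + 2) − (7/4)| < ε whenever m > (7/8)/ε.
Take N = (7/8)/ε. If m > N then |(7m + 7)/(4m + 2) − (7/4)| ≤ (7/8)/m < ε.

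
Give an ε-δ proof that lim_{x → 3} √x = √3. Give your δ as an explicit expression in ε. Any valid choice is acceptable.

δ = min(3, √3·ε)

Let ε > 0 be given. We want δ > 0 such that 0 < |x − 3| < δ implies |√x − √3| < ε.
Multiplying by the conjugate, |√x − √3| = |x − 3|/(√x + √3).
Restrict δ ≤ 3 so that |x − 3| < 3 forces x > 0, and then √x + √3 > √3.
Hence |√x − √3| < |x − 3|/√3, which is < ε once |x − 3| < √3·ε.
Take δ = min(3, √3·ε). If 0 < |x − 3| < δ then x > 0 and |√x − √3| < |x − 3|/√3 < ε.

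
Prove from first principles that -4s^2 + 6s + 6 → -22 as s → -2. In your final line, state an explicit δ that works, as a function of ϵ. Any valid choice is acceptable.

Let ϵ > 0. We want δ > 0 such that 0 < |s + 2| < δ implies |(-4s^2 + 6s + 6) + 22| < ϵ.
(-4s^2 + 6s + 6) + 22 = -4s^2 + 6s + 28 = (s + 2)(-4s + 14).
So |(-4s^2 + 6s + 6) + 22| = |s + 2|·|-4s + 14|.
Assume first that |s + 2| < 1, so |s| < 3. Then |-4s + 14| ≤ 4·3 + 14 = 26.
Hence |(-4s^2 + 6s + 6) + 22| ≤ 26|s + 2| < ϵ provided |s + 2| < ϵ/26.
Take δ = min(1, ϵ/26). Then 0 < |s + 2| < δ gives both |s + 2| < 1 and |s + 2| < ϵ/26, so |(-4s^2 + 6s + 6) + 22| < ϵ.

δ = min(1, ϵ/26)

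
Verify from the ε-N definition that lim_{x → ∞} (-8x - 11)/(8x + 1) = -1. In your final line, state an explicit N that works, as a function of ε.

Let ε > 0. We seek N > 0 such that x > N implies |(-8x - 11)/(8x + 1) + 1| < ε.
(-8x - 11)/(8x + 1) + 1 = (8(-8x - 11) − (-8)(8x + 1)) / (8(8x + 1)) = -80/(8(8x + 1)).
For x > 0 we have 8x + 1 > 8x, so |(-8x - 11)/(8x + 1) + 1| = 80/(8(8x + 1)) < 80/(8·8x) = (5/4)/x.
Thus |(-8x - 11)/(8x + 1) + 1| < ε whenever x > (5/4)/ε.
Take N = (5/4)/ε. If x > N then |(-8x - 11)/(8x + 1) + 1| < (5/4)/x < ε.

N = (5/4)/ε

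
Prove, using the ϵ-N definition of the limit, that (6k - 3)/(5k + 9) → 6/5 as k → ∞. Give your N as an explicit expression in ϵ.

Let ϵ > 0 be given. For k ≥ 1, |(6k - 3)/(5k + 9) − (6/5)| = |-69|/(5(5k + 9)) = 69/(5(5k + 9)).
Since 5k + 9 ≥ 5k for k ≥ 1, this is ≤ 69/(5·5k) = (69/25)/k.
So |(6k - 3)/(5k + 9) − (6/5)| < ϵ whenever k > (69/25)/ϵ.
Take N = (69/25)/ϵ. If k > N then |(6k - 3)/(5k + 9) − (6/5)| ≤ (69/25)/k < ϵ.

N = (69/25)/ϵ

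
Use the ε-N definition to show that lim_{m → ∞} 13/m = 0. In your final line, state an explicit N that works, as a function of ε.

N = 13/ε

Let ε > 0. For m ≥ 1, |13/m − 0| = 13/(m) ≤ 13/m.
We need 13/m < ε, i.e. m > 13/ε.
Take N = 13/ε. If m > N then |13/m| ≤ 13/m < ε.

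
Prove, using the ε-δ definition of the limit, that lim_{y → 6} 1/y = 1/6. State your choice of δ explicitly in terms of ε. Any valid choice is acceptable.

δ = min(3, 18ε)

Suppose ε > 0. We seek δ > 0 such that 0 < |y − 6| < δ implies |1/y − (1/6)| < ε.
|1/y − (1/6)| = |6 − y|/(6·|y|) = |y − 6|/(6|y|).
Require δ ≤ 3 so that |y| > 6 − 3 = 3, hence 6|y| > 18.
Then |1/y − (1/6)| < |y − 6|/18, which is < ε when |y − 6| < 18ε.
Take δ = min(3, 18ε). Then 0 < |y − 6| < δ gives both |y − 6| < 3 and |y − 6| < 18ε, so |1/y − (1/6)| < ε.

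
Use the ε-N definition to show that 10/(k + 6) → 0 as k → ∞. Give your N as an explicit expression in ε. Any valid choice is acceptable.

N = 10/ε

Let ε > 0 be given. For k ≥ 1, |10/(k + 6) − 0| = 10/(k + 6) ≤ 10/k.
We need 10/k < ε, i.e. k > 10/ε.
Take N = 10/ε. If k > N then |10/(k + 6)| ≤ 10/k < ε.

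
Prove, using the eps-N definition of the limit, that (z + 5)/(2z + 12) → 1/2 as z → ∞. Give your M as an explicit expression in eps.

M = (1/2)/eps

Let eps > 0. We seek M > 0 such that z > M implies |(z + 5)/(2z + 12) − (1/2)| < eps.
(z + 5)/(2z + 12) − (1/2) = (2(z + 5) − (2z + 12)) / (2(2z + 12)) = -2/(2(2z + 12)).
For z > 0 we have 2z + 12 > 2z, so |(z + 5)/(2z + 12) − (1/2)| = 2/(2(2z + 12)) < 2/(2·2z) = (1/2)/z.
Thus |(z + 5)/(2z + 12) − (1/2)| < eps whenever z > (1/2)/eps.
Take M = (1/2)/eps. If z > M then |(z + 5)/(2z + 12) − (1/2)| < (1/2)/z < eps.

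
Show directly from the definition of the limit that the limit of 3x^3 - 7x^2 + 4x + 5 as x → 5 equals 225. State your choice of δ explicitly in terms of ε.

δ = min(2, ε/247)

Let ε > 0 be given. We want δ > 0 such that 0 < |x − 5| < δ implies |(3x^3 - 7x^2 + 4x + 5) − 225| < ε.
(3x^3 - 7x^2 + 4x + 5) − 225 = 3x^3 - 7x^2 + 4x - 220 = (x − 5)(3x^2 + 8x + 44).
So |(3x^3 - 7x^2 + 4x + 5) − 225| = |x − 5|·|3x^2 + 8x + 44|.
Require δ ≤ 2. Then |x − 5| < 2 gives |x| < 7, and by the triangle inequality |3x^2 + 8x + 44| ≤ 3·7^2 + 8·7 + 44 = 247.
Hence |(3x^3 - 7x^2 + 4x + 5) − 225| ≤ 247|x − 5| < ε provided |x − 5| < ε/247.
Choosing δ = min(2, ε/247) ensures both conditions, hence |(3x^3 - 7x^2 + 4x + 5) − 225| < ε.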